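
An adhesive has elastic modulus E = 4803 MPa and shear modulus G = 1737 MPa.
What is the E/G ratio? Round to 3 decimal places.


E/G = 4803 / 1737 = 2.765

2.765


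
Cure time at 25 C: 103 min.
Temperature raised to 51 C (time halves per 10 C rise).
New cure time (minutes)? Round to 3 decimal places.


Acceleration factor = 2^(26/10) = 6.0629
New time = 103 / 6.0629 = 16.989 min

16.989


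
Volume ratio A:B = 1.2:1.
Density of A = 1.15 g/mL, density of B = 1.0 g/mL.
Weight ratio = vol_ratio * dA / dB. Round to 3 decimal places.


Wt ratio = 1.2 * 1.15 / 1.0
= 1.380

1.380


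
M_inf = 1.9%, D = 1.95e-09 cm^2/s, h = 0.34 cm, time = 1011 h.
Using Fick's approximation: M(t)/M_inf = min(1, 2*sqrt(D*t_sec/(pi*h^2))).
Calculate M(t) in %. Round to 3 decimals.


t = 3639600 s
ratio = min(1, 2*sqrt(1.95e-09*3639600/(pi*0.1156)))
= 0.279589
M(t) = 1.9 * 0.279589 = 0.531%

0.531


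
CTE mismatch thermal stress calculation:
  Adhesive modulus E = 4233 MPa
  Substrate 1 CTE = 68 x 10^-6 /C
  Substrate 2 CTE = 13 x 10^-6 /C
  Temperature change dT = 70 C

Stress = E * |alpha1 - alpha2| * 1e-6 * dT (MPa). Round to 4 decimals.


delta_alpha = |68 - 13| = 55 x 10^-6/C
Stress = 4233 * 55e-6 * 70
= 16.2971 MPa

16.2971


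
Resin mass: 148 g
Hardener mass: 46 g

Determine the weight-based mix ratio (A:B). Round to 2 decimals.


Ratio = 148 / 46 = 3.22

3.22


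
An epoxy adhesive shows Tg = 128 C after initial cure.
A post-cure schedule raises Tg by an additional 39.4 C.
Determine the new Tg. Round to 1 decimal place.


New Tg = 128 + 39.4
= 167.4 C

167.4


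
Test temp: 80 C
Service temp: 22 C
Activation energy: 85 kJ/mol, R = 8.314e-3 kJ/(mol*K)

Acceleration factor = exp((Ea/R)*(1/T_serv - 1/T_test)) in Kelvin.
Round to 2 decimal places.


AF = exp((85/0.008314)*(1/295.15 - 1/353.15))
= 295.59

295.59


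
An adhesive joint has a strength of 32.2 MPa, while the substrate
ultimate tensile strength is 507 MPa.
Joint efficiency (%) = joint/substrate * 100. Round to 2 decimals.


Efficiency = 32.2 / 507 * 100
= 6.35%

6.35


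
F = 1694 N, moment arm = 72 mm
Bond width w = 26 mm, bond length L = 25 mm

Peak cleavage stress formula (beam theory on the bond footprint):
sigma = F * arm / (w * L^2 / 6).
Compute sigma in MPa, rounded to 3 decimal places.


sigma = (1694 * 72) / (26 * 625 / 6)
= 121968 * 6 / 16250
= 731808 / 16250
= 45.034 MPa

45.034


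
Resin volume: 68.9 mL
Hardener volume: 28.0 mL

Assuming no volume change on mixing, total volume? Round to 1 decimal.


V_total = 68.9 + 28.0 = 96.9 mL

96.9


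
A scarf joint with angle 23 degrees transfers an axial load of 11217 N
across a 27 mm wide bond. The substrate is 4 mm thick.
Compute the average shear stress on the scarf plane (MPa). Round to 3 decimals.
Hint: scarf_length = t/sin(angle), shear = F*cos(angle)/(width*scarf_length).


scarf_length = 4 / sin(23 deg) = 10.2372 mm
cos(23 deg) = 0.920505
shear stress = 11217 * 0.920505 / (27 * 10.2372)
= 37.356 MPa

37.356


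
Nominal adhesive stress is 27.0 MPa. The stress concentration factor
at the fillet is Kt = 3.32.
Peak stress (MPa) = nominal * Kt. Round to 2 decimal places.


Peak = 27.0 * 3.32 = 89.64 MPa

89.64


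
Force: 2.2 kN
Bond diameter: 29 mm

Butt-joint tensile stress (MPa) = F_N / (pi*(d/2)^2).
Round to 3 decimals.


F_N = 2.2 * 1000 = 2200.0 N
A = pi*(14.5)^2 = 660.5199 mm^2
stress = 2200.0 / 660.5199 = 3.331 MPa

3.331


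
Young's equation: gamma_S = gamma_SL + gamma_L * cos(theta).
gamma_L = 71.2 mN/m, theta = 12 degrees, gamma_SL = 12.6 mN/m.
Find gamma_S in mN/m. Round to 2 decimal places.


cos(12 deg) = 0.978148
gamma_S = 12.6 + 71.2 * 0.978148
= 82.24 mN/m

82.24


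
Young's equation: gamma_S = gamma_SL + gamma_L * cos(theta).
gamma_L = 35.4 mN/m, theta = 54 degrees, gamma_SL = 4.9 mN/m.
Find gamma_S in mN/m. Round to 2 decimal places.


cos(54 deg) = 0.587785
gamma_S = 4.9 + 35.4 * 0.587785
= 25.71 mN/m

25.71


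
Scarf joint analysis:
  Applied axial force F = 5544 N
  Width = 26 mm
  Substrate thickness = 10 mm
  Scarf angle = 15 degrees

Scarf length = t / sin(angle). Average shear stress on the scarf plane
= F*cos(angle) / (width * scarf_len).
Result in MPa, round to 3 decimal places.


Scarf length = 10 / sin(15 deg) = 38.6370 mm
cos(15 deg) = 0.965926
Shear = 5544 * 0.965926 / (26 * 38.6370)
= 5.331 MPa

5.331


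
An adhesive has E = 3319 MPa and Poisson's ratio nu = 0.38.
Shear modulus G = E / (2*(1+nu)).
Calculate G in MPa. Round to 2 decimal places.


G = 3319 / (2*(1+0.38))
= 3319 / 2.76
= 1202.54 MPa

1202.54


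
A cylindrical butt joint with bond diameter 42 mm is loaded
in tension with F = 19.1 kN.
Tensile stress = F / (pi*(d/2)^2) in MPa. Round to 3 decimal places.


Area = pi * (42/2)^2 = 1385.4424 mm^2
Stress = 19.1*1000 / 1385.4424
= 13.786 MPa

13.786


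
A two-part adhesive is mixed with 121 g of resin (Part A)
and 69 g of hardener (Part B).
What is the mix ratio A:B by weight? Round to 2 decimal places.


Mix ratio = mass_A / mass_B
= 121 / 69
= 1.75

1.75


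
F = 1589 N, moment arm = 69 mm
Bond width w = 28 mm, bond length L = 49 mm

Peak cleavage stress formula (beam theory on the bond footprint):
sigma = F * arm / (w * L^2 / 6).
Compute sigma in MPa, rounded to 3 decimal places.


sigma = (1589 * 69) / (28 * 2401 / 6)
= 109641 * 6 / 67228
= 657846 / 67228
= 9.785 MPa

9.785


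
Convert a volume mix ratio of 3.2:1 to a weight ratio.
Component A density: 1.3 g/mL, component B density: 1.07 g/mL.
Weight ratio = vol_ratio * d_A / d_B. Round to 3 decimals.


= 3.2 * 1.3 / 1.07 = 3.888

3.888


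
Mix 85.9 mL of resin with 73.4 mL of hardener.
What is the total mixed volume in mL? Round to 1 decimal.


Total = 85.9 + 73.4 = 159.3 mL

159.3


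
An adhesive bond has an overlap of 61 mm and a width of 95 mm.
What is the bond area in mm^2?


Bond area = overlap * width
= 61 * 95
= 5795 mm^2

5795


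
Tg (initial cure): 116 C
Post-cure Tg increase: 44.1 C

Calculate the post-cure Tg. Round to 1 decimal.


Post-cure Tg = 116 + 44.1 = 160.1 C

160.1


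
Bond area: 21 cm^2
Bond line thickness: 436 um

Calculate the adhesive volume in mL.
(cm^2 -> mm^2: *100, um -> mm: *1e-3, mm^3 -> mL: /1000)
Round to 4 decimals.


V = 21*100 * 436*1e-3 / 1000
= 0.9156 mL

0.9156


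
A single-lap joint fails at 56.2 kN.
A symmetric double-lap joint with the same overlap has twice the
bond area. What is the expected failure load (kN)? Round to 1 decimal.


Double-lap load = 2 * 56.2 = 112.4 kN

112.4


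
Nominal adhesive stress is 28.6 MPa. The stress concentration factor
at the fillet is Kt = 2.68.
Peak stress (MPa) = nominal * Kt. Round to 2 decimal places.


Peak = 28.6 * 2.68 = 76.65 MPa

76.65


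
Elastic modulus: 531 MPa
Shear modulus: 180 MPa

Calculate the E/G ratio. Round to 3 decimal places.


E / G = 531 / 180 = 2.950

2.950


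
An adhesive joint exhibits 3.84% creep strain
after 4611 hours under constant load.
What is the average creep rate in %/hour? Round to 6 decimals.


Creep rate = strain / time
= 3.84 / 4611
= 0.000833 %/h

0.000833


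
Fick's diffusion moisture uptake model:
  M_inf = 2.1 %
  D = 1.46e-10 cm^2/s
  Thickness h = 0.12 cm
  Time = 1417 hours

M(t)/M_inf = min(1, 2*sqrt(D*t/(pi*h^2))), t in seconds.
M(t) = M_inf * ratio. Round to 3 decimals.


t_sec = 1417 * 3600 = 5101200
ratio = 2*sqrt(1.46e-10*5101200/(pi*0.12^2))
= min(1, 0.256618)
= 0.256618
M(t) = 2.1 * 0.256618 = 0.539 %

0.539


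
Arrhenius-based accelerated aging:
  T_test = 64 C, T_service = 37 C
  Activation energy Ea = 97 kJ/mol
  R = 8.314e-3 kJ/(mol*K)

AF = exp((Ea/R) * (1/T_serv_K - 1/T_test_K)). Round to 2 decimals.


T_test_K = 337.15, T_serv_K = 310.15
AF = exp((97/8.314e-3) * (1/310.15 - 1/337.15))
= 20.34

20.34


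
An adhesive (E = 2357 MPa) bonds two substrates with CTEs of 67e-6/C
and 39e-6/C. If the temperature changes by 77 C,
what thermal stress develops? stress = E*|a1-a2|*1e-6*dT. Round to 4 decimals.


Stress = 2357 * |67 - 39| * 1e-6 * 77
= 5.0817 MPa

5.0817


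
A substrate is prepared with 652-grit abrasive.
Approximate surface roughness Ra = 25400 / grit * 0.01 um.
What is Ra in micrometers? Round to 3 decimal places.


Ra = 25400 / 652 * 0.01 = 0.390 um

0.390


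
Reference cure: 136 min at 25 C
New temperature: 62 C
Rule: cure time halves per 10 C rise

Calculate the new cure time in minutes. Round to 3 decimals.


factor = 2^((62-25)/10) = 12.9960
t_new = 136 / 12.9960 = 10.465 min

10.465


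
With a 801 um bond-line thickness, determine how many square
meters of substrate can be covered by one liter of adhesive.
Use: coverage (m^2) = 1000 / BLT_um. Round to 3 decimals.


Coverage = 1000 / 801 = 1.248 m^2

1.248


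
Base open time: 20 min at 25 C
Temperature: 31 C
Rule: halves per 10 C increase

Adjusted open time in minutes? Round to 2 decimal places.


Acceleration = 2^((31-25)/10) = 1.5157
Open time = 20 / 1.5157 = 13.20 min

13.20


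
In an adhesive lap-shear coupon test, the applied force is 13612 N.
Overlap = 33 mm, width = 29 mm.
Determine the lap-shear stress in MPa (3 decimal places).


stress = F / (overlap * width)
= 13612 / (33 * 29)
= 14.224 MPa

14.224


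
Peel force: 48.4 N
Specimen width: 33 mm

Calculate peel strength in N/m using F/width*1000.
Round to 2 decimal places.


Peel strength = 48.4 / 33 * 1000 = 1466.67 N/m

1466.67


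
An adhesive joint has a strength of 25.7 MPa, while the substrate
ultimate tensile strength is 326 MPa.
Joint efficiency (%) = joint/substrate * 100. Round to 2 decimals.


Efficiency = 25.7 / 326 * 100
= 7.88%

7.88


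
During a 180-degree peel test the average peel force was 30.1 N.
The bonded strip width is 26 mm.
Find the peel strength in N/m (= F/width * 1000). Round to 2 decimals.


Peel strength = F/width * 1000
= 30.1 / 26 * 1000
= 1157.69 N/m

1157.69


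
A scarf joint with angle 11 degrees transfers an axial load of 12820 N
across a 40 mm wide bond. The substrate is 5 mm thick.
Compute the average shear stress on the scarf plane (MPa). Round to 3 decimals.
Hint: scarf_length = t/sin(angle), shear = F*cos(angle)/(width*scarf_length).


scarf_length = 5 / sin(11 deg) = 26.2042 mm
cos(11 deg) = 0.981627
shear stress = 12820 * 0.981627 / (40 * 26.2042)
= 12.006 MPa

12.006


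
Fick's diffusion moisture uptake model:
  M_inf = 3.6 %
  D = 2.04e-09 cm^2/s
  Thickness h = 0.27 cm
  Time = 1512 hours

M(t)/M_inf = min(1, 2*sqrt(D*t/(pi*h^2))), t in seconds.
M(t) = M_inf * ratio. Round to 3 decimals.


t_sec = 1512 * 3600 = 5443200
ratio = 2*sqrt(2.04e-09*5443200/(pi*0.27^2))
= min(1, 0.440386)
= 0.440386
M(t) = 3.6 * 0.440386 = 1.585 %

1.585


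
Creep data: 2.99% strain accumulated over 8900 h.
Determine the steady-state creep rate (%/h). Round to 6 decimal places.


Rate = 2.99 / 8900 = 0.000336 %/h

0.000336


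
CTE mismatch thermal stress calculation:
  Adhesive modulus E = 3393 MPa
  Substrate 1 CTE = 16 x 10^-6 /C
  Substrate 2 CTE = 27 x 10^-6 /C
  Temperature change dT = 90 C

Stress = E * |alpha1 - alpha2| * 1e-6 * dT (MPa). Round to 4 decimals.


delta_alpha = |16 - 27| = 11 x 10^-6/C
Stress = 3393 * 11e-6 * 90
= 3.3591 MPa

3.3591


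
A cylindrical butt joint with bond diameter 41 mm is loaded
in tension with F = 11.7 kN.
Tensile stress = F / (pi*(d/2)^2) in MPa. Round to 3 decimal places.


Area = pi * (41/2)^2 = 1320.2543 mm^2
Stress = 11.7*1000 / 1320.2543
= 8.862 MPa

8.862


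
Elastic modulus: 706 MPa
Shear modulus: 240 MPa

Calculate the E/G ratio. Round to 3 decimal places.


E / G = 706 / 240 = 2.942

2.942


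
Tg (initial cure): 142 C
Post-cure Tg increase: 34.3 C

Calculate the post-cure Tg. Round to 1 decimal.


Post-cure Tg = 142 + 34.3 = 176.3 C

176.3


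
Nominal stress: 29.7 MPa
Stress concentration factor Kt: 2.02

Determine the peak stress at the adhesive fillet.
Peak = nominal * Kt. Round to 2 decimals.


Peak stress = 29.7 * 2.02
= 59.99 MPa

59.99


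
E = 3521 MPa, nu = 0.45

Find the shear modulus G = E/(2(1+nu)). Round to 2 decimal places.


G = 3521 / (2 * 1.45)
= 1214.14 MPa

1214.14


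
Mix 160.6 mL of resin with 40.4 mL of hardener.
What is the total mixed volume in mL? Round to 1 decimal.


Total = 160.6 + 40.4 = 201.0 mL

201.0


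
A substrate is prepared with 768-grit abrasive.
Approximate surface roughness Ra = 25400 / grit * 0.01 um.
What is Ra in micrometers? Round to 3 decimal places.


Ra = 25400 / 768 * 0.01 = 0.331 um

0.331


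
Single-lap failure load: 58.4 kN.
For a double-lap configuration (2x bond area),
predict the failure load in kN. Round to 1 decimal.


Failure load = 58.4 * 2 = 116.8 kN

116.8


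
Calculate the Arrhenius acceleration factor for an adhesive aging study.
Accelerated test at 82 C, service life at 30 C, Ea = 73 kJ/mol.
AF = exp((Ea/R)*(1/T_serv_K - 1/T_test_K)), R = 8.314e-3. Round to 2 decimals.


T_test = 355.15 K, T_serv = 303.15 K
Ea/R = 73 / 0.008314 = 8780.37
AF = exp(8780.37 * (1/303.15 - 1/355.15))
= 69.46

69.46


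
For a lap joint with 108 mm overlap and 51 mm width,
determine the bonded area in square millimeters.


Area = 108 * 51 = 5508 mm^2

5508


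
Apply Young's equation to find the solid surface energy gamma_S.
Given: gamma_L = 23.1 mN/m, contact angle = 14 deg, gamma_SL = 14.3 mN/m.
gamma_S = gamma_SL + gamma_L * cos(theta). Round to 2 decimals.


theta_rad = 14 * pi/180 = 0.244346
gamma_S = 14.3 + 23.1 * cos(0.244346)
= 36.71 mN/m

36.71


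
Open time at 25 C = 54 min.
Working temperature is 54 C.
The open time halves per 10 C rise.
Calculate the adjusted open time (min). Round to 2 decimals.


factor = 2^((54 - 25) / 10) = 7.4643
ot = 54 / 7.4643 = 7.23 min

7.23


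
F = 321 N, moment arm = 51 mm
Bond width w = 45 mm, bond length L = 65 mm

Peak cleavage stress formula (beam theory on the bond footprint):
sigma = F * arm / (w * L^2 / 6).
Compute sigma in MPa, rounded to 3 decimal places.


sigma = (321 * 51) / (45 * 4225 / 6)
= 16371 * 6 / 190125
= 98226 / 190125
= 0.517 MPa

0.517


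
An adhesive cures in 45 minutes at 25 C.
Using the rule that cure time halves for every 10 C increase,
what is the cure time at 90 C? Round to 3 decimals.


Factor = 2^((90 - 25) / 10) = 90.5097
Cure time = 45 / 90.5097
= 0.497 minutes

0.497


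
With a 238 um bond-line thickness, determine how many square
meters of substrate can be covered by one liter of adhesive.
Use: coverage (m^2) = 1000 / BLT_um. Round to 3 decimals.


Coverage = 1000 / 238 = 4.202 m^2

4.202


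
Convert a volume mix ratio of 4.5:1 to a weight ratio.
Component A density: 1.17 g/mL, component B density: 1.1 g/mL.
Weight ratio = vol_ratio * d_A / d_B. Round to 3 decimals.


= 4.5 * 1.17 / 1.1 = 4.786

4.786


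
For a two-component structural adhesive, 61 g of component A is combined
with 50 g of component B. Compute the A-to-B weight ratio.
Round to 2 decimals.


Weight ratio A:B = 61 / 50
= 1.22

1.22


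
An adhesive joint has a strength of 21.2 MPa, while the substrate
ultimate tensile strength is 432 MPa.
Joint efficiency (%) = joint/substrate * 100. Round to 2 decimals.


Efficiency = 21.2 / 432 * 100
= 4.91%

4.91


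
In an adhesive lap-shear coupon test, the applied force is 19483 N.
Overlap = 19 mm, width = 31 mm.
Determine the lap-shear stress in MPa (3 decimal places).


stress = F / (overlap * width)
= 19483 / (19 * 31)
= 33.078 MPa

33.078


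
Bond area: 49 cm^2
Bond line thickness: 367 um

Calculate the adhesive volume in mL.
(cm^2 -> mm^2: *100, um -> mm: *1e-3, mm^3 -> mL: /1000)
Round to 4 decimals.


V = 49*100 * 367*1e-3 / 1000
= 1.7983 mL

1.7983


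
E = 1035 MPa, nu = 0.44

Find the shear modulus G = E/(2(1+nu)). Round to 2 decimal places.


G = 1035 / (2 * 1.44)
= 359.38 MPa

359.38


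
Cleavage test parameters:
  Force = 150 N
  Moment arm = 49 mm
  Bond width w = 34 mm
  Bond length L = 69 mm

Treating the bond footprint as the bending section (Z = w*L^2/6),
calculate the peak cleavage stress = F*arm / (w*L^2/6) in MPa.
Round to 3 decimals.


M = 150 * 49 = 7350 N*mm
Z = 34 * 69^2 / 6 = 161874 / 6 mm^3
sigma = M / Z = 6 * 7350 / 161874 = 44100 / 161874
= 0.272 MPa

0.272


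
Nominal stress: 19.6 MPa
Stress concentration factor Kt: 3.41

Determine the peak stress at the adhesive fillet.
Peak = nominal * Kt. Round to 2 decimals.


Peak stress = 19.6 * 3.41
= 66.84 MPa

66.84


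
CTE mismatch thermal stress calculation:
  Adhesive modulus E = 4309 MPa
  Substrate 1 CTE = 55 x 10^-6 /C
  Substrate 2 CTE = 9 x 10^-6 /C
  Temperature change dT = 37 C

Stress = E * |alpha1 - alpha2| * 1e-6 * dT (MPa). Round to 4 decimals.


delta_alpha = |55 - 9| = 46 x 10^-6/C
Stress = 4309 * 46e-6 * 37
= 7.3339 MPa

7.3339


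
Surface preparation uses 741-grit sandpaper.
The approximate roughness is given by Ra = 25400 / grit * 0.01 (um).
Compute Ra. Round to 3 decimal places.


Ra = 25400 / 741 * 0.01
= 254 / 741
= 0.343 um

0.343


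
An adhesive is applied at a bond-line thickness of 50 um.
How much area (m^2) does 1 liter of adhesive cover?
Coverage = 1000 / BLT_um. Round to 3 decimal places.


Coverage = 1000 / 50 = 20.000 m^2

20.000


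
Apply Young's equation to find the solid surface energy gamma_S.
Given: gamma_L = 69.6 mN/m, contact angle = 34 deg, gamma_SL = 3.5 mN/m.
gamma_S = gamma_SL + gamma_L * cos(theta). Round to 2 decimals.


theta_rad = 34 * pi/180 = 0.593412
gamma_S = 3.5 + 69.6 * cos(0.593412)
= 61.20 mN/m

61.20


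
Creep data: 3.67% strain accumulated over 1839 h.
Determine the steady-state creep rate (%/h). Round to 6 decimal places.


Rate = 3.67 / 1839 = 0.001996 %/h

0.001996


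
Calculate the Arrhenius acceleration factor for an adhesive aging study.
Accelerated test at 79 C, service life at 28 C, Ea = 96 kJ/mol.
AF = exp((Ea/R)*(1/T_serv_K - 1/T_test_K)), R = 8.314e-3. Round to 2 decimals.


T_test = 352.15 K, T_serv = 301.15 K
Ea/R = 96 / 0.008314 = 11546.79
AF = exp(11546.79 * (1/301.15 - 1/352.15))
= 257.99

257.99


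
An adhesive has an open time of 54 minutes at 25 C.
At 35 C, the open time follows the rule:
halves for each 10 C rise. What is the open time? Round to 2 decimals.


Factor = 2^((35-25)/10) = 2.0000
Open time = 54 / 2.0000 = 27.00 min

27.00


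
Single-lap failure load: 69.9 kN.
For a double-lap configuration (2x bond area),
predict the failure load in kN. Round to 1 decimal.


Failure load = 69.9 * 2 = 139.8 kN

139.8


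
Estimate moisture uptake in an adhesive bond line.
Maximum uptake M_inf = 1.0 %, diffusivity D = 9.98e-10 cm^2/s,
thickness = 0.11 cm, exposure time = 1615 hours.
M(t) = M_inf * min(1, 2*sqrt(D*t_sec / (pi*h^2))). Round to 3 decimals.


Convert time: 1615 h = 5814000 s
ratio = min(1, 2*sqrt(9.98e-10*5814000/(pi*0.11^2)))
= 0.781385
M(t) = 1.0 * 0.781385 = 0.781%

0.781


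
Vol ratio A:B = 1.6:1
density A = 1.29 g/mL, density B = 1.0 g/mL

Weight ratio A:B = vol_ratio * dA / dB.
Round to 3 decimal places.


Weight ratio = 1.6 * 1.29 / 1.0
= 2.064

2.064


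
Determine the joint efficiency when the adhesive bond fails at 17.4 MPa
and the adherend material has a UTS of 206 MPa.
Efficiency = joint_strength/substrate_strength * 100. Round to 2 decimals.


Joint efficiency = 17.4 / 206 * 100
= 8.45%

8.45


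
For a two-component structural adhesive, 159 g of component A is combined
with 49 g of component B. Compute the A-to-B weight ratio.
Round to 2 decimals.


Weight ratio A:B = 159 / 49
= 3.24

3.24


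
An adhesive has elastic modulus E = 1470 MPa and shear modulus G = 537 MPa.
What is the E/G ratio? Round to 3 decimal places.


E/G = 1470 / 537 = 2.737

2.737


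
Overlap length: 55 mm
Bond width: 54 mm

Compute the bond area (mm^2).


Bond area = 55 * 54 = 2970 mm^2

2970


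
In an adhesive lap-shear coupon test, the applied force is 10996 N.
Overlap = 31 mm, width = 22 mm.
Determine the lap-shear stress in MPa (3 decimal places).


stress = F / (overlap * width)
= 10996 / (31 * 22)
= 16.123 MPa

16.123


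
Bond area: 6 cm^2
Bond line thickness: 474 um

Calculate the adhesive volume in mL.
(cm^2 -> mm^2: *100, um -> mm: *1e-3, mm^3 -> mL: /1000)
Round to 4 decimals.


V = 6*100 * 474*1e-3 / 1000
= 0.2844 mL

0.2844


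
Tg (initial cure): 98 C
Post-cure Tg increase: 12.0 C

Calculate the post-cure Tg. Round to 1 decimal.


Post-cure Tg = 98 + 12.0 = 110.0 C

110.0


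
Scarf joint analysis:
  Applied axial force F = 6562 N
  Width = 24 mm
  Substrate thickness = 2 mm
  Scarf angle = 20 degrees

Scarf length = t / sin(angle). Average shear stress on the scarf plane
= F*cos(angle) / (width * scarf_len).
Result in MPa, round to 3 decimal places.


Scarf length = 2 / sin(20 deg) = 5.8476 mm
cos(20 deg) = 0.939693
Shear = 6562 * 0.939693 / (24 * 5.8476)
= 43.937 MPa

43.937


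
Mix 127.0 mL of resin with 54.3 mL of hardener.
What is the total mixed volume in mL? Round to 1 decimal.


Total = 127.0 + 54.3 = 181.3 mL

181.3


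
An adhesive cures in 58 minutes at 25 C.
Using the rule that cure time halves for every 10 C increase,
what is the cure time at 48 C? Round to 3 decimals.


Factor = 2^((48 - 25) / 10) = 4.9246
Cure time = 58 / 4.9246
= 11.778 minutes

11.778


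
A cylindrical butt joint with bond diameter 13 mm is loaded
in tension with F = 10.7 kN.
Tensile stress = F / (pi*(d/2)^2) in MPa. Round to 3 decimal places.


Area = pi * (13/2)^2 = 132.7323 mm^2
Stress = 10.7*1000 / 132.7323
= 80.613 MPa

80.613


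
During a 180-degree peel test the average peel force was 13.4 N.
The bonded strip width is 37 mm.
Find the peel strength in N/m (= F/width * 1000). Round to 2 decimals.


Peel strength = F/width * 1000
= 13.4 / 37 * 1000
= 362.16 N/m

362.16


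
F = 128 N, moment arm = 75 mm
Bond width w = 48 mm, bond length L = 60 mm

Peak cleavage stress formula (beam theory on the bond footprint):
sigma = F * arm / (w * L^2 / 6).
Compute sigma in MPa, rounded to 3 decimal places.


sigma = (128 * 75) / (48 * 3600 / 6)
= 9600 * 6 / 172800
= 57600 / 172800
= 0.333 MPa

0.333


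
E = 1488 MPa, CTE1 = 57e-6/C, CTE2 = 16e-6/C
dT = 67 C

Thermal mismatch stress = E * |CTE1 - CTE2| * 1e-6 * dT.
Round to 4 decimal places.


= 1488 * 41e-6 * 67
= 4.0875 MPa

4.0875


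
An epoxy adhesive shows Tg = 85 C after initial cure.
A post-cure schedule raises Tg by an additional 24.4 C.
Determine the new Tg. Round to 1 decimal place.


New Tg = 85 + 24.4
= 109.4 C

109.4


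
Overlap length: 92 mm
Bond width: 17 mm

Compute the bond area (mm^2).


Bond area = 92 * 17 = 1564 mm^2

1564


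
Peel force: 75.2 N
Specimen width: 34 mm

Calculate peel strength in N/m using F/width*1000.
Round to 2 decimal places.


Peel strength = 75.2 / 34 * 1000 = 2211.76 N/m

2211.76


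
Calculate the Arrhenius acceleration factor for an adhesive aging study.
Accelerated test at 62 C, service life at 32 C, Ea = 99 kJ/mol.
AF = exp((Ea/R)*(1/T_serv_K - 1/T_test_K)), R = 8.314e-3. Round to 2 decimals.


T_test = 335.15 K, T_serv = 305.15 K
Ea/R = 99 / 0.008314 = 11907.63
AF = exp(11907.63 * (1/305.15 - 1/335.15))
= 32.88

32.88


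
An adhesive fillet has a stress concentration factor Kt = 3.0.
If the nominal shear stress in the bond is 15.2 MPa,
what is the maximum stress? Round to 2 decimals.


Max stress = 15.2 * 3.0 = 45.60 MPa

45.60


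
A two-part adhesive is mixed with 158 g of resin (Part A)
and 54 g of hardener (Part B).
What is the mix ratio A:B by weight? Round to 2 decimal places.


Mix ratio = mass_A / mass_B
= 158 / 54
= 2.93

2.93


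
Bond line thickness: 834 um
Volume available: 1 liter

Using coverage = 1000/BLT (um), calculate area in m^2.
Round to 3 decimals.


1 L = 1e6 mm^3, thickness = 834 um = 0.834 mm
Area = 1e6 / 0.834 mm^2 = (1e6 / 0.834) / 1e6 m^2 = 1000 / 834 m^2
= 1.199 m^2

1.199


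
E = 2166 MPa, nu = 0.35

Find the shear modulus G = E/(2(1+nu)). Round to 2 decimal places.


G = 2166 / (2 * 1.35)
= 802.22 MPa

802.22


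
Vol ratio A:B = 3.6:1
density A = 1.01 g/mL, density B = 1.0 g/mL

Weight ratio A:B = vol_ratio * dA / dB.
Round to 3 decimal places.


Weight ratio = 3.6 * 1.01 / 1.0
= 3.636

3.636


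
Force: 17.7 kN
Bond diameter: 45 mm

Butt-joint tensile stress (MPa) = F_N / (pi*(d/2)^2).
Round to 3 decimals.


F_N = 17.7 * 1000 = 17700.0 N
A = pi*(22.5)^2 = 1590.4313 mm^2
stress = 17700.0 / 1590.4313 = 11.129 MPa

11.129


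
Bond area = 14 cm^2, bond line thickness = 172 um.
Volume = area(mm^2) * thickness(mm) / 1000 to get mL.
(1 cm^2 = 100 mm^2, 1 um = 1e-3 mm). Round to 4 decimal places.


area_mm2 = 14 * 100 = 1400
blt_mm = 172 * 1e-3 = 0.172
vol_mm3 = 1400 * 0.172 = 240.8
vol_mL = 240.8 / 1000 = 0.2408 mL

0.2408


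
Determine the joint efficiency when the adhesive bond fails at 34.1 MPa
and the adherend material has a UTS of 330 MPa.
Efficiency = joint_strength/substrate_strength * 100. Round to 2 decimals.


Joint efficiency = 34.1 / 330 * 100
= 10.33%

10.33


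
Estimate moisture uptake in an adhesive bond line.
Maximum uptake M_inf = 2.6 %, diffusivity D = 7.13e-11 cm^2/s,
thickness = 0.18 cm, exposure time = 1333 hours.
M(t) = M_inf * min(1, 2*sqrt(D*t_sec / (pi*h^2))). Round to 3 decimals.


Convert time: 1333 h = 4798800 s
ratio = min(1, 2*sqrt(7.13e-11*4798800/(pi*0.18^2)))
= 0.115956
M(t) = 2.6 * 0.115956 = 0.301%

0.301


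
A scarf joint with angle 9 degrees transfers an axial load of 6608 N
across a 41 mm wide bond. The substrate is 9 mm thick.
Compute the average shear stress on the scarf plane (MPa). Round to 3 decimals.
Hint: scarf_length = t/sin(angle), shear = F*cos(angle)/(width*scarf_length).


scarf_length = 9 / sin(9 deg) = 57.5321 mm
cos(9 deg) = 0.987688
shear stress = 6608 * 0.987688 / (41 * 57.5321)
= 2.767 MPa

2.767


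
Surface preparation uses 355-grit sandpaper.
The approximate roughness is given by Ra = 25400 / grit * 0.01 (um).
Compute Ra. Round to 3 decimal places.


Ra = 25400 / 355 * 0.01
= 254 / 355
= 0.715 um

0.715


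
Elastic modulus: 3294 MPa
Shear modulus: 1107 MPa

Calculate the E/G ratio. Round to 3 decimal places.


E / G = 3294 / 1107 = 2.976

2.976


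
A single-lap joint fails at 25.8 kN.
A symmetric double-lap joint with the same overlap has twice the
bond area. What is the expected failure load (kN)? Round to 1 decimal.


Double-lap load = 2 * 25.8 = 51.6 kN

51.6


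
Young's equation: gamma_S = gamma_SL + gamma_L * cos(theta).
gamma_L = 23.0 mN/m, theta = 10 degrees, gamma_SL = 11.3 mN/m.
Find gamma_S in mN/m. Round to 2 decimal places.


cos(10 deg) = 0.984808
gamma_S = 11.3 + 23.0 * 0.984808
= 33.95 mN/m

33.95


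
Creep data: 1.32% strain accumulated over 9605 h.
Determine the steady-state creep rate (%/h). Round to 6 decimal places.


Rate = 1.32 / 9605 = 0.000137 %/h

0.000137


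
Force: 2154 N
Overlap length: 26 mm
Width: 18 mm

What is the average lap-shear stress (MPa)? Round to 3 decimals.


Average shear stress = F / (overlap * width)
= 2154 / (26 * 18)
= 4.603 MPa

4.603


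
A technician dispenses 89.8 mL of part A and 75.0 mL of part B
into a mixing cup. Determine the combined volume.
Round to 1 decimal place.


Combined volume = 89.8 + 75.0
= 164.8 mL

164.8


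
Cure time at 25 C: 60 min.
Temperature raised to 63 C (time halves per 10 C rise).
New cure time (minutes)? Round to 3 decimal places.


Acceleration factor = 2^(38/10) = 13.9288
New time = 60 / 13.9288 = 4.308 min

4.308


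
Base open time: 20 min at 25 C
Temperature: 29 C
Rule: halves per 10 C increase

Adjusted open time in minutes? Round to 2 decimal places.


Acceleration = 2^((29-25)/10) = 1.3195
Open time = 20 / 1.3195 = 15.16 min

15.16


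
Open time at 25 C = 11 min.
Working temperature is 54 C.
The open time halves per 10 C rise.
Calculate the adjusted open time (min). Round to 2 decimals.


factor = 2^((54 - 25) / 10) = 7.4643
ot = 11 / 7.4643 = 1.47 min

1.47


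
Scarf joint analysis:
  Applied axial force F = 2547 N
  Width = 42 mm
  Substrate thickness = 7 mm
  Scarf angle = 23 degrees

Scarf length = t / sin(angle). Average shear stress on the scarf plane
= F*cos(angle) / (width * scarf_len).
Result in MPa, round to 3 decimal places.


Scarf length = 7 / sin(23 deg) = 17.9151 mm
cos(23 deg) = 0.920505
Shear = 2547 * 0.920505 / (42 * 17.9151)
= 3.116 MPa

3.116


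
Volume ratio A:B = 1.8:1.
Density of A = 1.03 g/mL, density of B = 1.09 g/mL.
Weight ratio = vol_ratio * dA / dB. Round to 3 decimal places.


Wt ratio = 1.8 * 1.03 / 1.09
= 1.701

1.701


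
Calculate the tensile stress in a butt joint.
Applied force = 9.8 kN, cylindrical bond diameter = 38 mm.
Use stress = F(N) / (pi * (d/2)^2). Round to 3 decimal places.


A = pi * 19.0^2 = 1134.1149 mm^2
sigma = 9800.0 / 1134.1149 = 8.641 MPa

8.641


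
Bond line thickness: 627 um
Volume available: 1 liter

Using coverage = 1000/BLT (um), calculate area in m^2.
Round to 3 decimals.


1 L = 1e6 mm^3, thickness = 627 um = 0.627 mm
Area = 1e6 / 0.627 mm^2 = (1e6 / 0.627) / 1e6 m^2 = 1000 / 627 m^2
= 1.595 m^2

1.595


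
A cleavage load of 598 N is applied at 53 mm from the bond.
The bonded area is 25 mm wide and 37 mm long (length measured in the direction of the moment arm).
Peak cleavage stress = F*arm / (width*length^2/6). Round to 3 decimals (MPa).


Moment = 598 * 53 = 31694 N*mm
Section modulus = 25 * 1369 / 6 = 34225 / 6 mm^3
Stress = 31694 / (34225 / 6) = 190164 / 34225
= 5.556 MPa

5.556


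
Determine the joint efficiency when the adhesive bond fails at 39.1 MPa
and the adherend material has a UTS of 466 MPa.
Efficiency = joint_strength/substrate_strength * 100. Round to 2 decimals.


Joint efficiency = 39.1 / 466 * 100
= 8.39%

8.39


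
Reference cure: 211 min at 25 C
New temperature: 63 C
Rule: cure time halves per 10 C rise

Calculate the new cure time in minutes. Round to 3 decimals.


factor = 2^((63-25)/10) = 13.9288
t_new = 211 / 13.9288 = 15.148 min

15.148


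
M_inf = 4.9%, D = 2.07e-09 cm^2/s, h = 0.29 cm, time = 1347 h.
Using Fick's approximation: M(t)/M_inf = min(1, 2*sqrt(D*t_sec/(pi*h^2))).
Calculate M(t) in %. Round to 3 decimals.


t = 4849200 s
ratio = min(1, 2*sqrt(2.07e-09*4849200/(pi*0.0841)))
= 0.389832
M(t) = 4.9 * 0.389832 = 1.910%

1.910


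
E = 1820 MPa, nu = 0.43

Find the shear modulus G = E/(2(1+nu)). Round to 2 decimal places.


G = 1820 / (2 * 1.43)
= 636.36 MPa

636.36


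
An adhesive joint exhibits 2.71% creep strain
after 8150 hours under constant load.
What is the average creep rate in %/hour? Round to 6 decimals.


Creep rate = strain / time
= 2.71 / 8150
= 0.000333 %/h

0.000333


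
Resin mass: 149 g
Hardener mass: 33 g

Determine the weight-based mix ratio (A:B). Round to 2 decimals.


Ratio = 149 / 33 = 4.52

4.52


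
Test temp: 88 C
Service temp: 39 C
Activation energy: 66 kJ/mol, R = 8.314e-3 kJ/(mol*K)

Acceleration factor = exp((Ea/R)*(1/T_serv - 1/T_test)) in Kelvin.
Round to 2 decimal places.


AF = exp((66/0.008314)*(1/312.15 - 1/361.15))
= 31.52

31.52


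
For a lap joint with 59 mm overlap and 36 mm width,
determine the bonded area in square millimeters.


Area = 59 * 36 = 2124 mm^2

2124


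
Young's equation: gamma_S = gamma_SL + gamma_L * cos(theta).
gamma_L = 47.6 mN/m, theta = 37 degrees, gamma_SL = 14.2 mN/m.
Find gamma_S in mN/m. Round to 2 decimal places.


cos(37 deg) = 0.798636
gamma_S = 14.2 + 47.6 * 0.798636
= 52.22 mN/m

52.22


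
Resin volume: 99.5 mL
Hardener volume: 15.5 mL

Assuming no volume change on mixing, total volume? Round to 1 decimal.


V_total = 99.5 + 15.5 = 115.0 mL

115.0


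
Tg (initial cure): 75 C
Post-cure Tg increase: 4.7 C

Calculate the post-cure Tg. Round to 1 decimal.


Post-cure Tg = 75 + 4.7 = 79.7 C

79.7


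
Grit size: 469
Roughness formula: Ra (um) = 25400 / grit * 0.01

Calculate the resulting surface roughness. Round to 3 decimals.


Ra = 25400 / 469 * 0.01
= 0.542 um

0.542


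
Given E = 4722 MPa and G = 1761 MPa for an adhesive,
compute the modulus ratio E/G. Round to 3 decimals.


E/G ratio = 4722 / 1761 = 2.681

2.681


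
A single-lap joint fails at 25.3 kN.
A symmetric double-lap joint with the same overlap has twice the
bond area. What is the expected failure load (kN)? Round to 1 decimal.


Double-lap load = 2 * 25.3 = 50.6 kN

50.6


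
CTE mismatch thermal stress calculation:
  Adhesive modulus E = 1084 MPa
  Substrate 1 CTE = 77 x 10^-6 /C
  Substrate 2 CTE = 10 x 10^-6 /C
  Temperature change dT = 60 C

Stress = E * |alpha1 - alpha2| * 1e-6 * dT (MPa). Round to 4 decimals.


delta_alpha = |77 - 10| = 67 x 10^-6/C
Stress = 1084 * 67e-6 * 60
= 4.3577 MPa

4.3577


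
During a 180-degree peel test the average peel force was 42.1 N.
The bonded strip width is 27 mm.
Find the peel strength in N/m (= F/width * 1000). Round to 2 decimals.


Peel strength = F/width * 1000
= 42.1 / 27 * 1000
= 1559.26 N/m

1559.26


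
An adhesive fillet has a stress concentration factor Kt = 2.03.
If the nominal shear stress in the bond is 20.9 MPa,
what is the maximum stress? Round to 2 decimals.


Max stress = 20.9 * 2.03 = 42.43 MPa

42.43


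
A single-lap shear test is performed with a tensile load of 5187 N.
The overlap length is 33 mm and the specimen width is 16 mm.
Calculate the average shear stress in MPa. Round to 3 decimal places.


Shear stress = F / (overlap * width)
= 5187 / (33 * 16)
= 5187 / 528
= 9.824 MPa

9.824


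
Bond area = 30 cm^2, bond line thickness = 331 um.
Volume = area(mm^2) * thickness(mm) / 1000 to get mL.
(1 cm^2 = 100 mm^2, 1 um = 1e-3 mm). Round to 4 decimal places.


area_mm2 = 30 * 100 = 3000
blt_mm = 331 * 1e-3 = 0.331
vol_mm3 = 3000 * 0.331 = 993.0
vol_mL = 993.0 / 1000 = 0.9930 mL

0.9930


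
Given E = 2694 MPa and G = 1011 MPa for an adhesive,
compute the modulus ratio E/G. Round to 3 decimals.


E/G ratio = 2694 / 1011 = 2.665

2.665


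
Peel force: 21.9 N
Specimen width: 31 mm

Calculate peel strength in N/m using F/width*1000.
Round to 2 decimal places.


Peel strength = 21.9 / 31 * 1000 = 706.45 N/m

706.45


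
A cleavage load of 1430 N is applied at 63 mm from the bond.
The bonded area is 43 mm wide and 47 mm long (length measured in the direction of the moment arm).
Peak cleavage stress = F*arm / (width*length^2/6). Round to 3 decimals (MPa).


Moment = 1430 * 63 = 90090 N*mm
Section modulus = 43 * 2209 / 6 = 94987 / 6 mm^3
Stress = 90090 / (94987 / 6) = 540540 / 94987
= 5.691 MPa

5.691


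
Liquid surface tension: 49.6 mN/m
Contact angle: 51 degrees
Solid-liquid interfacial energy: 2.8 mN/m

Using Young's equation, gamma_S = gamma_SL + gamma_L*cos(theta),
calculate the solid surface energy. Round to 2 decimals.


gamma_S = 2.8 + 49.6 * cos(51)
= 34.01 mN/m

34.01


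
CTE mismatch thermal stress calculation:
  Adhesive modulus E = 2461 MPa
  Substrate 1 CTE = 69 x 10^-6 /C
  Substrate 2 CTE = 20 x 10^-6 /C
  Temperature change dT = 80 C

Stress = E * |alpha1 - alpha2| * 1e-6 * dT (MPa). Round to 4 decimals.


delta_alpha = |69 - 20| = 49 x 10^-6/C
Stress = 2461 * 49e-6 * 80
= 9.6471 MPa

9.6471


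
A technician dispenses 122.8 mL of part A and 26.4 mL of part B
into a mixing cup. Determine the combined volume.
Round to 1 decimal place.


Combined volume = 122.8 + 26.4
= 149.2 mL

149.2


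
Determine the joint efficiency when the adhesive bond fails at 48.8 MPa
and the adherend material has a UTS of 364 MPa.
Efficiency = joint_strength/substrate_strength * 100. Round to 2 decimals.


Joint efficiency = 48.8 / 364 * 100
= 13.41%

13.41


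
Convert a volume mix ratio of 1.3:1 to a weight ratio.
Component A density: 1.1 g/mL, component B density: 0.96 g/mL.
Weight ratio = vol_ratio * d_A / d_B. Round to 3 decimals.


= 1.3 * 1.1 / 0.96 = 1.490

1.490


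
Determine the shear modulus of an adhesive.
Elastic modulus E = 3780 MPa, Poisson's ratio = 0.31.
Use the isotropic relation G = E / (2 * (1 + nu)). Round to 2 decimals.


G = 3780 / (2*(1+0.31)) = 3780 / 2.62
= 1442.75 MPa

1442.75


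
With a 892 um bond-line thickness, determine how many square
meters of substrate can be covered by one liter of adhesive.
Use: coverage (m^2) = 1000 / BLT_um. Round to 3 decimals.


Coverage = 1000 / 892 = 1.121 m^2

1.121


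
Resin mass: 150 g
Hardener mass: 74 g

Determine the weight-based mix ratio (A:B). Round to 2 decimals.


Ratio = 150 / 74 = 2.03

2.03


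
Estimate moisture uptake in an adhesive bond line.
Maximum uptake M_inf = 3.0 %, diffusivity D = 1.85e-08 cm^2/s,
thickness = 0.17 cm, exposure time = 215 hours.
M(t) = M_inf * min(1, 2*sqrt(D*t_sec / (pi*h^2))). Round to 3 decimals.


Convert time: 215 h = 774000 s
ratio = min(1, 2*sqrt(1.85e-08*774000/(pi*0.17^2)))
= 0.794260
M(t) = 3.0 * 0.794260 = 2.383%

2.383


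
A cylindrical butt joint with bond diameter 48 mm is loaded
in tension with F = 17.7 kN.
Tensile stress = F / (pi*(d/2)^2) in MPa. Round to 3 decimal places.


Area = pi * (48/2)^2 = 1809.5574 mm^2
Stress = 17.7*1000 / 1809.5574
= 9.781 MPa

9.781


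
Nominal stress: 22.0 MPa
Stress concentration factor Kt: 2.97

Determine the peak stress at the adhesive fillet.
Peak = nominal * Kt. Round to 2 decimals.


Peak stress = 22.0 * 2.97
= 65.34 MPa

65.34


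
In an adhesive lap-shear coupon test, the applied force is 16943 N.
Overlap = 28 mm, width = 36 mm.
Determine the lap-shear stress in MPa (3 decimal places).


stress = F / (overlap * width)
= 16943 / (28 * 36)
= 16.809 MPa

16.809


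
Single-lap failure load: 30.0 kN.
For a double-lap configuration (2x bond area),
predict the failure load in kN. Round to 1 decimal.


Failure load = 30.0 * 2 = 60.0 kN

60.0


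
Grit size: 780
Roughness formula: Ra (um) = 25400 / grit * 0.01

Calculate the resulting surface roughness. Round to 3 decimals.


Ra = 25400 / 780 * 0.01
= 0.326 um

0.326


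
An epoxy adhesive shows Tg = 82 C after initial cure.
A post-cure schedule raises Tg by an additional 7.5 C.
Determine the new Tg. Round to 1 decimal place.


New Tg = 82 + 7.5
= 89.5 C

89.5


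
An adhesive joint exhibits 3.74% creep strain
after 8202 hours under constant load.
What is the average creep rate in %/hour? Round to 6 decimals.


Creep rate = strain / time
= 3.74 / 8202
= 0.000456 %/h

0.000456


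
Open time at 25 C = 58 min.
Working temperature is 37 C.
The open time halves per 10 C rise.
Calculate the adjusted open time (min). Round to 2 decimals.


factor = 2^((37 - 25) / 10) = 2.2974
ot = 58 / 2.2974 = 25.25 min

25.25


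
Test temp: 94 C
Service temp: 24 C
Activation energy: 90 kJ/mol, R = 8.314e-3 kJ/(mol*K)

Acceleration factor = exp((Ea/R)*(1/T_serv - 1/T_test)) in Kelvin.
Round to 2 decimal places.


AF = exp((90/0.008314)*(1/297.15 - 1/367.15))
= 1038.59

1038.59


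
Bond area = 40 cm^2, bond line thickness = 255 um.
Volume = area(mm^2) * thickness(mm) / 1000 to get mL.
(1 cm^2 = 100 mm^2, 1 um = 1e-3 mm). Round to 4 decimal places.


area_mm2 = 40 * 100 = 4000
blt_mm = 255 * 1e-3 = 0.255
vol_mm3 = 4000 * 0.255 = 1020.0
vol_mL = 1020.0 / 1000 = 1.0200 mL

1.0200


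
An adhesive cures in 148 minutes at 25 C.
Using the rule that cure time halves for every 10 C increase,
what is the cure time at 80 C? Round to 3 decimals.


Factor = 2^((80 - 25) / 10) = 45.2548
Cure time = 148 / 45.2548
= 3.270 minutes

3.270


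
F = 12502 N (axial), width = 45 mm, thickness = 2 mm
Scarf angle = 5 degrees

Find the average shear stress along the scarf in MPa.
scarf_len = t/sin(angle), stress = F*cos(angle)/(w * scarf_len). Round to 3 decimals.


scarf_len = 2/sin(5 deg) = 22.9474
cos(5 deg) = 0.996195
stress = 12502*0.996195/(45*22.9474) = 12.061 MPa

12.061
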